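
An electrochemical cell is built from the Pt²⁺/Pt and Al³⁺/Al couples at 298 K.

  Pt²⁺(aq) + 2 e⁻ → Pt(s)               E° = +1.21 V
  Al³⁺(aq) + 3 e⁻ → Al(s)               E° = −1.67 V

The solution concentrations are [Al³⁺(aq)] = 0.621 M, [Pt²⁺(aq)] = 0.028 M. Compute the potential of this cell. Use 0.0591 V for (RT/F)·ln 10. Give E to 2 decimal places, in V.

+2.84 V

Since E°(Pt²⁺/Pt) > E°(Al³⁺/Al), Pt²⁺/Pt serves as the cathode.
E°cell = E°cat − E°an = +1.21 − (−1.67) = +2.88 V; n = 6.
Balancing gives 3 Pt²⁺(aq) + 2 Al(s) → 3 Pt(s) + 2 Al³⁺(aq); hence Q = [Al³⁺(aq)]^2 / [Pt²⁺(aq)]^3 = 1.76×10^4 (log Q = 4.245).
Applying E = E° − (RT ln10/nF)·log Q gives +2.88 − (0.0591/6)(4.245) = +2.84 V.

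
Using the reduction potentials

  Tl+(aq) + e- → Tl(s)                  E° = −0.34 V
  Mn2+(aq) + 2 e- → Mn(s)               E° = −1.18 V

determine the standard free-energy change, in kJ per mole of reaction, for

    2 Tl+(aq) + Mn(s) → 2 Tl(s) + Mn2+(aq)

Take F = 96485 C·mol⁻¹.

−162 kJ/mol

In the reaction as written Tl+(aq) is reduced, so the Tl⁺/Tl couple is the cathode and Mn²⁺/Mn is the anode.
E°cell = −0.34 − (−1.18) = +0.84 V; balancing electrons gives n = 2.
ΔG° = −nFE°cell = −(2)(96485)(+0.84) J/mol = −162 kJ/mol.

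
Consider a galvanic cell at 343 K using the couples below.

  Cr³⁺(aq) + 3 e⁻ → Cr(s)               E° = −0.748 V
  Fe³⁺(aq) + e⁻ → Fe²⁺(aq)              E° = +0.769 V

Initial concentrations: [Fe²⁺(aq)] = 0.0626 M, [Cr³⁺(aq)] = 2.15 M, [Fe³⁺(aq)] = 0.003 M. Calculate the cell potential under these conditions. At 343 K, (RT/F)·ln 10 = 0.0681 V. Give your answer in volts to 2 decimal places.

Fe³⁺/Fe²⁺ is reduced (cathode, E° = +0.769 V) and Cr³⁺/Cr is oxidized (anode).
E°cell = E°cat − E°an = +0.769 − (−0.748) = +1.517 V; n = 3.
The balanced reaction is 3 Fe³⁺(aq) + Cr(s) → 3 Fe²⁺(aq) + Cr³⁺(aq), so Q = ([Fe²⁺(aq)]^3·[Cr³⁺(aq)]) / [Fe³⁺(aq)]^3 = 1.95×10^4 and log Q = 4.291.
By the Nernst equation, E = +1.517 − (0.0681/3)·(4.291) = +1.42 V.

+1.42 V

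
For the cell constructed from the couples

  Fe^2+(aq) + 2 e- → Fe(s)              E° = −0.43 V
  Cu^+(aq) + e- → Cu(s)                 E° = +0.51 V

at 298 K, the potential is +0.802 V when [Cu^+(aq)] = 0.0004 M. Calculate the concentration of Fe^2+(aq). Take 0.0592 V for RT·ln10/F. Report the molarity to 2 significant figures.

The Cu⁺/Cu couple has the larger reduction potential, so it is the cathode: E°cell = +0.51 − (−0.43) = +0.94 V and n = 2.
Rearranging E = E° − (0.0592/n)·log Q gives log Q = 2(+0.94 − (+0.802))/0.0592 = 4.662.
For 2 Cu^+(aq) + Fe(s) → 2 Cu(s) + Fe^2+(aq), the reaction quotient is Q = [Fe^2+(aq)] / [Cu^+(aq)]^2.
Solving for the unknown gives log [Fe^2+(aq)] = −2.134, so [Fe^2+(aq)] ≈ 0.0073 M.

0.0073 M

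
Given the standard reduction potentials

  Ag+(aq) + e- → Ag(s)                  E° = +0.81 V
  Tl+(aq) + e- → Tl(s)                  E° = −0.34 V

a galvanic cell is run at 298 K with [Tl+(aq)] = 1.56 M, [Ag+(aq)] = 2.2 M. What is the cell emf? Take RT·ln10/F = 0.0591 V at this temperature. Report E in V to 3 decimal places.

Ag⁺/Ag is reduced (cathode, E° = +0.81 V) and Tl⁺/Tl is oxidized (anode).
The standard potential is +0.81 − (−0.34) = +1.15 V and the balanced reaction transfers n = 1 electron.
Balancing gives Ag+(aq) + Tl(s) → Ag(s) + Tl+(aq); hence Q = [Tl+(aq)] / [Ag+(aq)] = 0.709 (log Q = −0.149).
Applying E = E° − (RT ln10/nF)·log Q gives +1.15 − (0.0591/1)(−0.149) = +1.159 V.

+1.159 V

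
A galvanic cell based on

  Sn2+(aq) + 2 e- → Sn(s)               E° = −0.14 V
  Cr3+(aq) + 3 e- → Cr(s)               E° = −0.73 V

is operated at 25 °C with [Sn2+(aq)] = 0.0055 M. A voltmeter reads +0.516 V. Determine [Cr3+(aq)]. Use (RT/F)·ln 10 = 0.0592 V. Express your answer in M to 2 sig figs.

2.3 M

The Sn²⁺/Sn couple has the larger reduction potential, so it is the cathode: E°cell = −0.14 − (−0.73) = +0.59 V and n = 6.
From the Nernst equation, log Q = n(E° − E)/0.0592 = 6·(+0.59 − (+0.516))/0.0592 = 7.500.
For 3 Sn2+(aq) + 2 Cr(s) → 3 Sn(s) + 2 Cr3+(aq), the reaction quotient is Q = [Cr3+(aq)]^2 / [Sn2+(aq)]^3.
Substituting the known concentrations and solving, log [Cr3+(aq)] = 0.361 and [Cr3+(aq)] = 2.3 M.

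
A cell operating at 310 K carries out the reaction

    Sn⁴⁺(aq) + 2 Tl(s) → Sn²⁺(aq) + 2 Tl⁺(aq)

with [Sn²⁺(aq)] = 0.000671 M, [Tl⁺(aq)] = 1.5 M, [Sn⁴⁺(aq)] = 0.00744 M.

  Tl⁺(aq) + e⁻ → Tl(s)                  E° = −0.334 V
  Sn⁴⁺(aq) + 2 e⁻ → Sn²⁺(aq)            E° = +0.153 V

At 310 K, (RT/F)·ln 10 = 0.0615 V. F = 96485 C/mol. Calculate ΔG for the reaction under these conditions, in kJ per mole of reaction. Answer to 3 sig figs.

−98.1 kJ/mol

With Sn⁴⁺/Sn²⁺ reduced at the cathode, E°cell = +0.153 − (−0.334) = +0.487 V and n = 2.
Q = ([Sn²⁺(aq)]·[Tl⁺(aq)]^2) / [Sn⁴⁺(aq)] = 0.203, so log Q = −0.693 and E = +0.487 − (0.0615/2)(−0.693) = +0.5083 V.
ΔG = −nFE = −(2)(96485)(+0.5083) J/mol = −98.1 kJ/mol.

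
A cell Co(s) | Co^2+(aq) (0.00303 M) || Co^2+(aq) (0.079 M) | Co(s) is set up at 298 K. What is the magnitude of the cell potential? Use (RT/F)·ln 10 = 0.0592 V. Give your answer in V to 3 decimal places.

For a concentration cell E°cell = 0, since both electrodes use the same couple.
The compartment with the higher Co^2+(aq) concentration (0.079 M) acts as the cathode; ions are reduced there and produced at the dilute (0.00303 M) anode.
With n = 2, Ecell = −(0.0592/2)·log([dilute]/[conc]) = −(0.0592/2)·log(0.00303/0.079) = +0.042 V.

0.042 V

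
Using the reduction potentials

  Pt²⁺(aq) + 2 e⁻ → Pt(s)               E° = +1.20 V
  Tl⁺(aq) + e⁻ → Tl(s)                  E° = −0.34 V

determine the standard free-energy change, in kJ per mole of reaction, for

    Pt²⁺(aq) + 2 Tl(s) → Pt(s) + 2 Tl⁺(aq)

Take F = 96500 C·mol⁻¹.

−297 kJ/mol

In the reaction as written Pt²⁺(aq) is reduced, so the Pt²⁺/Pt couple is the cathode and Tl⁺/Tl is the anode.
E°cell = +1.20 − (−0.34) = +1.54 V; balancing electrons gives n = 2.
ΔG° = −nFE°cell = −(2)(96500)(+1.54) J/mol = −297 kJ/mol.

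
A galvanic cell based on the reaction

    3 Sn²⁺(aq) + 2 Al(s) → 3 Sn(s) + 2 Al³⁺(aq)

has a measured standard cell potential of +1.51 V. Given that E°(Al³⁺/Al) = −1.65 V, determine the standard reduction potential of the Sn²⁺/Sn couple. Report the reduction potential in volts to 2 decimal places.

−0.14 V

In the reaction as written the Sn²⁺/Sn couple is reduced (cathode) and Al³⁺/Al is oxidized (anode), so E°cell = E°(Sn²⁺/Sn) − E°(Al³⁺/Al).
E°(Sn²⁺/Sn) = E°cell + E°(anode) = +1.51 + (−1.65) = −0.14 V.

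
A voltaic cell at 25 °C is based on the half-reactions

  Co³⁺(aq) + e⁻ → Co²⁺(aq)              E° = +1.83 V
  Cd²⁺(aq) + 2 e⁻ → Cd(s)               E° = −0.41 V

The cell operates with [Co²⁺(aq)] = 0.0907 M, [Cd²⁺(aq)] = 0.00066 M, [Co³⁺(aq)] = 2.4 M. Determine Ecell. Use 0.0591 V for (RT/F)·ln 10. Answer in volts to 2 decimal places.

Co³⁺/Co²⁺ is reduced (cathode, E° = +1.83 V) and Cd²⁺/Cd is oxidized (anode).
The standard potential is +1.83 − (−0.41) = +2.24 V and the balanced reaction transfers n = 2 electrons.
Balancing gives 2 Co³⁺(aq) + Cd(s) → 2 Co²⁺(aq) + Cd²⁺(aq); hence Q = ([Co²⁺(aq)]^2·[Cd²⁺(aq)]) / [Co³⁺(aq)]^2 = 9.43×10^−7 (log Q = −6.026).
E = E° − (0.0591/n)·log Q = +2.24 − (0.0591/2)(−6.026) = +2.42 V.

+2.42 V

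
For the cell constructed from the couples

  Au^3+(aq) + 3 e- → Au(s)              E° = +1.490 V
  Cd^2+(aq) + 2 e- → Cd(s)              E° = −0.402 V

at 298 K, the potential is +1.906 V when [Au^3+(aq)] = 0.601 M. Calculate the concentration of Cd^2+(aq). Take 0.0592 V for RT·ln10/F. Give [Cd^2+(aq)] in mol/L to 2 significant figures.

0.24 M

With Au³⁺/Au at the cathode and Cd²⁺/Cd at the anode, E°cell = +1.490 − (−0.402) = +1.892 V (n = 6).
Rearranging E = E° − (0.0592/n)·log Q gives log Q = 6(+1.892 − (+1.906))/0.0592 = −1.419.
For 2 Au^3+(aq) + 3 Cd(s) → 2 Au(s) + 3 Cd^2+(aq), the reaction quotient is Q = [Cd^2+(aq)]^3 / [Au^3+(aq)]^2.
Substituting the known concentrations and solving, log [Cd^2+(aq)] = −0.620 and [Cd^2+(aq)] = 0.24 M.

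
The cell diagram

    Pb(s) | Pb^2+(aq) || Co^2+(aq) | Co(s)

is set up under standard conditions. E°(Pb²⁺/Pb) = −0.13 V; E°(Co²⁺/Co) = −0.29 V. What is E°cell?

−0.16 V

By convention the left-hand electrode in cell notation is the anode (oxidation) and the right-hand electrode is the cathode (reduction).
E°cell = E°(right) − E°(left) = −0.29 − (−0.13) = −0.16 V.
The negative sign shows that, as written, the cell would require an external voltage to drive the reaction.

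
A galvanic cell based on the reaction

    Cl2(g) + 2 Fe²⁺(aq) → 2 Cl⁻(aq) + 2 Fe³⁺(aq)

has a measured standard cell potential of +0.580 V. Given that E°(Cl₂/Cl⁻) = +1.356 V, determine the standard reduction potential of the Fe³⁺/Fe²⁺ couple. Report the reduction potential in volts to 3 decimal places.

+0.776 V

In the reaction as written the Cl₂/Cl⁻ couple is reduced (cathode) and Fe³⁺/Fe²⁺ is oxidized (anode), so E°cell = E°(Cl₂/Cl⁻) − E°(Fe³⁺/Fe²⁺).
E°(Fe³⁺/Fe²⁺) = E°(cathode) − E°cell = +1.356 − (+0.580) = +0.776 V.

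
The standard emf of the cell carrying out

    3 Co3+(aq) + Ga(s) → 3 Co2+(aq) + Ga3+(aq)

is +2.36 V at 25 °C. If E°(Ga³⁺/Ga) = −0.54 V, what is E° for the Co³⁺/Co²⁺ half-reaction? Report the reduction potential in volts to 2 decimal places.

+1.82 V

In the reaction as written the Co³⁺/Co²⁺ couple is reduced (cathode) and Ga³⁺/Ga is oxidized (anode), so E°cell = E°(Co³⁺/Co²⁺) − E°(Ga³⁺/Ga).
E°(Co³⁺/Co²⁺) = E°cell + E°(anode) = +2.36 + (−0.54) = +1.82 V.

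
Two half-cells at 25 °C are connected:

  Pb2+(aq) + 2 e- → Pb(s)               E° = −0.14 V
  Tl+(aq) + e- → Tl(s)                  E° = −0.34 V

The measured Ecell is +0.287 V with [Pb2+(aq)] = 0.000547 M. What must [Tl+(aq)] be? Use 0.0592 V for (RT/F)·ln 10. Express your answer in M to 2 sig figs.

0.00079 M

With Pb²⁺/Pb at the cathode and Tl⁺/Tl at the anode, E°cell = −0.14 − (−0.34) = +0.20 V (n = 2).
From the Nernst equation, log Q = n(E° − E)/0.0592 = 2·(+0.20 − (+0.287))/0.0592 = −2.939.
Balancing electrons gives Pb2+(aq) + 2 Tl(s) → Pb(s) + 2 Tl+(aq); thus Q = [Tl+(aq)]^2 / [Pb2+(aq)].
Substituting the known concentrations and solving, log [Tl+(aq)] = −3.101 and [Tl+(aq)] = 0.00079 M.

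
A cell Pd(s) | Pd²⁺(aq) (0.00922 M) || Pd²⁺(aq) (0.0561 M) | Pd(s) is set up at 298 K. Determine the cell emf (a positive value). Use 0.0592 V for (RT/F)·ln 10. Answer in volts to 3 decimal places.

0.023 V

For a concentration cell E°cell = 0, since both electrodes use the same couple.
The compartment with the higher Pd²⁺(aq) concentration (0.0561 M) acts as the cathode; ions are reduced there and produced at the dilute (0.00922 M) anode.
With n = 2, Ecell = −(0.0592/2)·log([dilute]/[conc]) = −(0.0592/2)·log(0.00922/0.0561) = +0.023 V.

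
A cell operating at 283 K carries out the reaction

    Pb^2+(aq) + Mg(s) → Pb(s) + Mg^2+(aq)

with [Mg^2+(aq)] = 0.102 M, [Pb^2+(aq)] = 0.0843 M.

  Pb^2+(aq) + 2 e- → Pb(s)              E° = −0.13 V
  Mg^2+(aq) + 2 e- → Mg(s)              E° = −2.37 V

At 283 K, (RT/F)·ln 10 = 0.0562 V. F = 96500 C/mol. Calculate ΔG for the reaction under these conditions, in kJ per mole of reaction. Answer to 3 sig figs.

The standard cell potential is −0.13 − (−2.37) = +2.24 V, with n = 2 electrons in the balanced equation.
Here Q = [Mg^2+(aq)] / [Pb^2+(aq)] = 1.21 (log Q = 0.083), giving E = +2.24 − (0.0562/2)·(0.083) = +2.2377 V.
ΔG = −nFE = −(2)(96500)(+2.2377) J/mol = −432 kJ/mol.

−432 kJ/mol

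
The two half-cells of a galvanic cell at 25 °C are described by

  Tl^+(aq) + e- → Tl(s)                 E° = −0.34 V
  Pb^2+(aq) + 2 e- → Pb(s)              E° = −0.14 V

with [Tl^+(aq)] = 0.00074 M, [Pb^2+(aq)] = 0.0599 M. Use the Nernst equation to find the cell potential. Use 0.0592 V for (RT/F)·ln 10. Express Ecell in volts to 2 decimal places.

The Pb²⁺/Pb couple has the more positive E°, so it is the cathode; Tl⁺/Tl is the anode.
The standard potential is −0.14 − (−0.34) = +0.20 V and the balanced reaction transfers n = 2 electrons.
The balanced reaction is Pb^2+(aq) + 2 Tl(s) → Pb(s) + 2 Tl^+(aq), so Q = [Tl^+(aq)]^2 / [Pb^2+(aq)] = 9.14×10^−6 and log Q = −5.039.
By the Nernst equation, E = +0.20 − (0.0592/2)·(−5.039) = +0.35 V.

+0.35 V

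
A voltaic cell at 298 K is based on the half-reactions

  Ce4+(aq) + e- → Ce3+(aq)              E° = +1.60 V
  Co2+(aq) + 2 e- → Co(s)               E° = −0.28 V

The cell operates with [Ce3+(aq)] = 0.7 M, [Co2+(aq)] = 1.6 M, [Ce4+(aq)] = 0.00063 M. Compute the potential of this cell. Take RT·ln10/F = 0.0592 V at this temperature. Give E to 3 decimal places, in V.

The Ce⁴⁺/Ce³⁺ couple has the more positive E°, so it is the cathode; Co²⁺/Co is the anode.
E°cell = E°cat − E°an = +1.60 − (−0.28) = +1.88 V; n = 2.
Balancing gives 2 Ce4+(aq) + Co(s) → 2 Ce3+(aq) + Co2+(aq); hence Q = ([Ce3+(aq)]^2·[Co2+(aq)]) / [Ce4+(aq)]^2 = 1.98×10^6 (log Q = 6.296).
By the Nernst equation, E = +1.88 − (0.0592/2)·(6.296) = +1.694 V.

+1.694 V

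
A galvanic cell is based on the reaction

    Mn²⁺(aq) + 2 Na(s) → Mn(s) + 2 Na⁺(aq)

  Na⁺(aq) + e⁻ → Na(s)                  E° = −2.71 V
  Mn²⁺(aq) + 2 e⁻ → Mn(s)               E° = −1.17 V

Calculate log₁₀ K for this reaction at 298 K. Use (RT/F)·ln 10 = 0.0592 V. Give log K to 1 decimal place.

log K = 52.0

The Mn²⁺/Mn couple is reduced (cathode); E°cell = −1.17 − (−2.71) = +1.54 V with n = 2.
At equilibrium E = 0, so log K = nE°cell / 0.0592 = (2)(+1.54) / 0.0592 = 52.0.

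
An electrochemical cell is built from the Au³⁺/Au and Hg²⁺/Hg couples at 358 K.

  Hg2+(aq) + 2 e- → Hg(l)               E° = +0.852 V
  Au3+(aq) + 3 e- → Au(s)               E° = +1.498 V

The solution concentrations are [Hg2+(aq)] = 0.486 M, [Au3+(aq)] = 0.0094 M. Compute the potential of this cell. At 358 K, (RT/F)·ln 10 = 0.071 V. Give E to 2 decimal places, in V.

The Au³⁺/Au couple has the more positive E°, so it is the cathode; Hg²⁺/Hg is the anode.
The standard potential is +1.498 − (+0.852) = +0.646 V and the balanced reaction transfers n = 6 electrons.
For the overall reaction 2 Au3+(aq) + 3 Hg(l) → 2 Au(s) + 3 Hg2+(aq), Q = [Hg2+(aq)]^3 / [Au3+(aq)]^2 = 1.3×10^3, giving log Q = 3.114.
By the Nernst equation, E = +0.646 − (0.071/6)·(3.114) = +0.61 V.

+0.61 V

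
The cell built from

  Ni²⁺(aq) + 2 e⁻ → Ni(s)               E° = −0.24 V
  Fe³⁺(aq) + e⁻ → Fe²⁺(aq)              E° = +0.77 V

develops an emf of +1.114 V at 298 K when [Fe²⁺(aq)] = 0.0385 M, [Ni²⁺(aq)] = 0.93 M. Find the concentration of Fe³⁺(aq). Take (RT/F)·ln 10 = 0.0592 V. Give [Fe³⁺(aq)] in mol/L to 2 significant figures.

2.1 M

With Fe³⁺/Fe²⁺ at the cathode and Ni²⁺/Ni at the anode, E°cell = +0.77 − (−0.24) = +1.01 V (n = 2).
Since E = E° − (0.0592/n)·log Q, log Q = n(E° − E)/0.0592 = −3.514.
Balancing electrons gives 2 Fe³⁺(aq) + Ni(s) → 2 Fe²⁺(aq) + Ni²⁺(aq); thus Q = ([Fe²⁺(aq)]^2·[Ni²⁺(aq)]) / [Fe³⁺(aq)]^2.
Solving for the unknown gives log [Fe³⁺(aq)] = 0.327, so [Fe³⁺(aq)] ≈ 2.1 M.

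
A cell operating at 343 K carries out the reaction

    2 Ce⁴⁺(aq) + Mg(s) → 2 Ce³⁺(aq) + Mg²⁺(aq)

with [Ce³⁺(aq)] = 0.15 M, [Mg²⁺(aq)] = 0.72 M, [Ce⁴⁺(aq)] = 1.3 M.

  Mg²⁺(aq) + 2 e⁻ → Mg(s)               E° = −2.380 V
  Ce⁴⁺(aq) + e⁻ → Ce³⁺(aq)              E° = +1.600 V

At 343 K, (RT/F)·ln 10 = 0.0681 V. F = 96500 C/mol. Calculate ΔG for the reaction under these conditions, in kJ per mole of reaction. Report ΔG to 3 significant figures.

−781 kJ/mol

E°cell = +1.600 − (−2.380) = +3.980 V; the balanced reaction transfers n = 2 electrons.
The reaction quotient is ([Ce³⁺(aq)]^2·[Mg²⁺(aq)]) / [Ce⁴⁺(aq)]^2 = 0.00959; by Nernst, E = +3.980 − (0.0681/2)(−2.018) = +4.0487 V.
Then ΔG = −nFE = −2 × 96500 × +4.0487 J/mol = −781 kJ/mol.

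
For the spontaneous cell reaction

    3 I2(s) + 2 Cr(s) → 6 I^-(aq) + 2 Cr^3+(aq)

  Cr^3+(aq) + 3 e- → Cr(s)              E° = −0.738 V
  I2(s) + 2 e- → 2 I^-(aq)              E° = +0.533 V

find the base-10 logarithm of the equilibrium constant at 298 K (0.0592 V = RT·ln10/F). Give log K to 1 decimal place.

log K = 128.8

The I₂/I⁻ couple is reduced (cathode); E°cell = +0.533 − (−0.738) = +1.271 V with n = 6.
At equilibrium E = 0, so log K = nE°cell / 0.0592 = (6)(+1.271) / 0.0592 = 128.8.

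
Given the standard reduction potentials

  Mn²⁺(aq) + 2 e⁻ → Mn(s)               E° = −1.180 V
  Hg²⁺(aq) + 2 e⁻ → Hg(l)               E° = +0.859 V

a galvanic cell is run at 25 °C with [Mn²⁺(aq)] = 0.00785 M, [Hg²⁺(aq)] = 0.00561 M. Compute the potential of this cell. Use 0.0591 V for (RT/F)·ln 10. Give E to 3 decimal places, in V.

+2.035 V

Hg²⁺/Hg is reduced (cathode, E° = +0.859 V) and Mn²⁺/Mn is oxidized (anode).
E°cell = E°cat − E°an = +0.859 − (−1.180) = +2.039 V; n = 2.
For the overall reaction Hg²⁺(aq) + Mn(s) → Hg(l) + Mn²⁺(aq), Q = [Mn²⁺(aq)] / [Hg²⁺(aq)] = 1.4, giving log Q = 0.146.
By the Nernst equation, E = +2.039 − (0.0591/2)·(0.146) = +2.035 V.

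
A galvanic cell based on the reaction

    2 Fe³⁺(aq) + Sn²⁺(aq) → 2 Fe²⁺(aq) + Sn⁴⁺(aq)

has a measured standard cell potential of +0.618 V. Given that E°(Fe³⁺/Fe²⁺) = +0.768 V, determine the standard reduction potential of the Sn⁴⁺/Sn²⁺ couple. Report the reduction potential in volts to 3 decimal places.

+0.150 V

In the reaction as written the Fe³⁺/Fe²⁺ couple is reduced (cathode) and Sn⁴⁺/Sn²⁺ is oxidized (anode), so E°cell = E°(Fe³⁺/Fe²⁺) − E°(Sn⁴⁺/Sn²⁺).
E°(Sn⁴⁺/Sn²⁺) = E°(cathode) − E°cell = +0.768 − (+0.618) = +0.150 V.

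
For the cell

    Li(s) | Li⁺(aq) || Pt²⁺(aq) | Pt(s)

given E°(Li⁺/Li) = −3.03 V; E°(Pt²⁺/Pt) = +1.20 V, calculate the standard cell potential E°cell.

By convention the left-hand electrode in cell notation is the anode (oxidation) and the right-hand electrode is the cathode (reduction).
E°cell = E°(right) − E°(left) = +1.20 − (−3.03) = +4.23 V.

+4.23 V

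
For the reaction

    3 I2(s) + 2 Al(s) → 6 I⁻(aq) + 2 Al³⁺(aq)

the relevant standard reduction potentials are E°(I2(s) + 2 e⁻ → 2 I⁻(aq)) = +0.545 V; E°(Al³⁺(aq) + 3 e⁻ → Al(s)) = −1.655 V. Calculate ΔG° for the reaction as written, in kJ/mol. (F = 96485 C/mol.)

−1274 kJ/mol

In the reaction as written I2(s) is reduced, so the I₂/I⁻ couple is the cathode and Al³⁺/Al is the anode.
E°cell = +0.545 − (−1.655) = +2.200 V; balancing electrons gives n = 6.
ΔG° = −nFE°cell = −(6)(96485)(+2.200) J/mol = −1274 kJ/mol.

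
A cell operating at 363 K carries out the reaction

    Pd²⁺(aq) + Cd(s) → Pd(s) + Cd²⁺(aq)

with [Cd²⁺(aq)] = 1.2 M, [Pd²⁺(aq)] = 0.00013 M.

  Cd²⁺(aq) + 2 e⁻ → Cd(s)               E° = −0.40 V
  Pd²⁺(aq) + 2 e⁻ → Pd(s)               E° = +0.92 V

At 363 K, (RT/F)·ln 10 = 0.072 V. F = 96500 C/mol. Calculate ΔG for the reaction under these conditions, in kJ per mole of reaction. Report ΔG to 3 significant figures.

With Pd²⁺/Pd reduced at the cathode, E°cell = +0.92 − (−0.40) = +1.32 V and n = 2.
Q = [Cd²⁺(aq)] / [Pd²⁺(aq)] = 9.23×10^3, so log Q = 3.965 and E = +1.32 − (0.072/2)(3.965) = +1.1773 V.
Finally ΔG = −nFE = −(2)(96500 C/mol)(+1.1773 V) = −227 kJ/mol.

−227 kJ/mol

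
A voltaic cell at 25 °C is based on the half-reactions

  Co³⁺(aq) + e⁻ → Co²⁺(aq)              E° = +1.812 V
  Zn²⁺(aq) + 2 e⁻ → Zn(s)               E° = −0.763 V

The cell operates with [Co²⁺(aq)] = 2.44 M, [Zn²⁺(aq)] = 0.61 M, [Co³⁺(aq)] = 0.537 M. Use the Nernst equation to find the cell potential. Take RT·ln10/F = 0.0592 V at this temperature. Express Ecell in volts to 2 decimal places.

Since E°(Co³⁺/Co²⁺) > E°(Zn²⁺/Zn), Co³⁺/Co²⁺ serves as the cathode.
E°cell = +1.812 − (−0.763) = +2.575 V, with n = 2 electrons transferred.
The balanced reaction is 2 Co³⁺(aq) + Zn(s) → 2 Co²⁺(aq) + Zn²⁺(aq), so Q = ([Co²⁺(aq)]^2·[Zn²⁺(aq)]) / [Co³⁺(aq)]^2 = 12.6 and log Q = 1.100.
E = E° − (0.0592/n)·log Q = +2.575 − (0.0592/2)(1.100) = +2.54 V.

+2.54 V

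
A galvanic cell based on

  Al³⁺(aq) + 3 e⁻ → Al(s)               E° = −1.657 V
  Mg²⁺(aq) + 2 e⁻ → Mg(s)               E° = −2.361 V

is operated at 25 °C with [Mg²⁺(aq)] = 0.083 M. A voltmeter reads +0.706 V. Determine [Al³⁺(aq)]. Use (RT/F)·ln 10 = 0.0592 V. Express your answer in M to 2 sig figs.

0.030 M

With Al³⁺/Al at the cathode and Mg²⁺/Mg at the anode, E°cell = −1.657 − (−2.361) = +0.704 V (n = 6).
Since E = E° − (0.0592/n)·log Q, log Q = n(E° − E)/0.0592 = −0.203.
The balanced reaction is 2 Al³⁺(aq) + 3 Mg(s) → 2 Al(s) + 3 Mg²⁺(aq), so Q = [Mg²⁺(aq)]^3 / [Al³⁺(aq)]^2.
Solving for the unknown gives log [Al³⁺(aq)] = −1.520, so [Al³⁺(aq)] ≈ 0.030 M.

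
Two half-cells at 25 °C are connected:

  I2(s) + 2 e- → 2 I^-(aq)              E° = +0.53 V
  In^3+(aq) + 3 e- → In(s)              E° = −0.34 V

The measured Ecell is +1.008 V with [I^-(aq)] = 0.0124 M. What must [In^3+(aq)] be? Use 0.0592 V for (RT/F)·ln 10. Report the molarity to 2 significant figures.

0.053 M

With I₂/I⁻ at the cathode and In³⁺/In at the anode, E°cell = +0.53 − (−0.34) = +0.87 V (n = 6).
Since E = E° − (0.0592/n)·log Q, log Q = n(E° − E)/0.0592 = −13.986.
The balanced reaction is 3 I2(s) + 2 In(s) → 6 I^-(aq) + 2 In^3+(aq), so Q = [I^-(aq)]^6·[In^3+(aq)]^2.
Solving for the unknown gives log [In^3+(aq)] = −1.273, so [In^3+(aq)] ≈ 0.053 M.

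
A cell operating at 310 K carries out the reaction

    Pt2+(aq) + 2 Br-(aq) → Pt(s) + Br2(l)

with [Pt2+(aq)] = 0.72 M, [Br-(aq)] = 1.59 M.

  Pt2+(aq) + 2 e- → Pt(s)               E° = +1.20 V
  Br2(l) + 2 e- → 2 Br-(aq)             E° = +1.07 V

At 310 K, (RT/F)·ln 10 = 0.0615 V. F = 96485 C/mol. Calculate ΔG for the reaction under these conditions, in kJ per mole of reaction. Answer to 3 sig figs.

The standard cell potential is +1.20 − (+1.07) = +0.13 V, with n = 2 electrons in the balanced equation.
Here Q = 1 / ([Pt2+(aq)]·[Br-(aq)]^2) = 0.549 (log Q = −0.260), giving E = +0.13 − (0.0615/2)·(−0.260) = +0.1380 V.
Finally ΔG = −nFE = −(2)(96485 C/mol)(+0.1380 V) = −26.6 kJ/mol.

−26.6 kJ/mol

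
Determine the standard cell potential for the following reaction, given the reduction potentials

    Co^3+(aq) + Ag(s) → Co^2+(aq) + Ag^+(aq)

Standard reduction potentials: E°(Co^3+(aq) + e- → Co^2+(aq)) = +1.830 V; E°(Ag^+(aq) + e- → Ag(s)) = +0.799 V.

+1.031 V

Co^3+(aq) gains electrons, so the Co³⁺/Co²⁺ couple is the cathode; the Ag⁺/Ag couple is the anode.
E°cell = E°(cathode) − E°(anode) = +1.830 − (+0.799) = +1.031 V.
The positive value indicates the reaction is spontaneous as written.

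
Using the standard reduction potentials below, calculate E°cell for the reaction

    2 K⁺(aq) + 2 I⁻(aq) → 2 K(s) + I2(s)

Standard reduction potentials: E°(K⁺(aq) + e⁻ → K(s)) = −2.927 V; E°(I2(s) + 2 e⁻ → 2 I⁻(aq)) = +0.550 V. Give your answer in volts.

−3.477 V

K⁺(aq) gains electrons, so the K⁺/K couple is the cathode; the I₂/I⁻ couple is the anode.
E°cell = E°(cathode) − E°(anode) = −2.927 − (+0.550) = −3.477 V.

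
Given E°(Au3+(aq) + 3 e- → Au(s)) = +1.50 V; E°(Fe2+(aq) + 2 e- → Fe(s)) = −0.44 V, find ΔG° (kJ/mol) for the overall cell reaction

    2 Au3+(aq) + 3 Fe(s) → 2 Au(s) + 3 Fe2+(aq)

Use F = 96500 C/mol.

−1123 kJ/mol

In the reaction as written Au3+(aq) is reduced, so the Au³⁺/Au couple is the cathode and Fe²⁺/Fe is the anode.
E°cell = +1.50 − (−0.44) = +1.94 V; balancing electrons gives n = 6.
ΔG° = −nFE°cell = −(6)(96500)(+1.94) J/mol = −1123 kJ/mol.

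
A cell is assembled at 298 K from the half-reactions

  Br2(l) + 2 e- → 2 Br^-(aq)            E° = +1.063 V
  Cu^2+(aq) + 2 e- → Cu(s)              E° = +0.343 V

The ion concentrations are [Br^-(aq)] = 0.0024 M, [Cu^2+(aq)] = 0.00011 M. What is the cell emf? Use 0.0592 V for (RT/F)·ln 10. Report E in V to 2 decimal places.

+0.99 V

The Br₂/Br⁻ couple has the more positive E°, so it is the cathode; Cu²⁺/Cu is the anode.
E°cell = E°cat − E°an = +1.063 − (+0.343) = +0.720 V; n = 2.
For the overall reaction Br2(l) + Cu(s) → 2 Br^-(aq) + Cu^2+(aq), Q = [Br^-(aq)]^2·[Cu^2+(aq)] = 6.34×10^−10, giving log Q = −9.198.
By the Nernst equation, E = +0.720 − (0.0592/2)·(−9.198) = +0.99 V.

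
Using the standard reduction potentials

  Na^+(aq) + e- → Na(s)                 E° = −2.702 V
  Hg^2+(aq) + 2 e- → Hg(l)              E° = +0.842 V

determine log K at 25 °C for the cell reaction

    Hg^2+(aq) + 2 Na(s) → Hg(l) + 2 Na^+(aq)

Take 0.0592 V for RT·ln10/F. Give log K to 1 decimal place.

The Hg²⁺/Hg couple is reduced (cathode); E°cell = +0.842 − (−2.702) = +3.544 V with n = 2.
At equilibrium E = 0, so log K = nE°cell / 0.0592 = (2)(+3.544) / 0.0592 = 119.7.

log K = 119.7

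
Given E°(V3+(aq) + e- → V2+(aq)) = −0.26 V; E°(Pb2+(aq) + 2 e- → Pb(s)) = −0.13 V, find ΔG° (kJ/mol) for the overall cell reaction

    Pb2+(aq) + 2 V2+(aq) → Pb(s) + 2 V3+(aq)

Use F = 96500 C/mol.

In the reaction as written Pb2+(aq) is reduced, so the Pb²⁺/Pb couple is the cathode and V³⁺/V²⁺ is the anode.
E°cell = −0.13 − (−0.26) = +0.13 V; balancing electrons gives n = 2.
ΔG° = −nFE°cell = −(2)(96500)(+0.13) J/mol = −25.1 kJ/mol.

−25.1 kJ/mol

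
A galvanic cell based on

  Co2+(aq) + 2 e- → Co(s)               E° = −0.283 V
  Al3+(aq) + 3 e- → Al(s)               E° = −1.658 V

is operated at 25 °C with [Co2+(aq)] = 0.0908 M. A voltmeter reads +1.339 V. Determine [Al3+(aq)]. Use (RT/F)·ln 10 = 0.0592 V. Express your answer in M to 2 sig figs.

With Co²⁺/Co at the cathode and Al³⁺/Al at the anode, E°cell = −0.283 − (−1.658) = +1.375 V (n = 6).
Rearranging E = E° − (0.0592/n)·log Q gives log Q = 6(+1.375 − (+1.339))/0.0592 = 3.649.
Balancing electrons gives 3 Co2+(aq) + 2 Al(s) → 3 Co(s) + 2 Al3+(aq); thus Q = [Al3+(aq)]^2 / [Co2+(aq)]^3.
Substituting the known concentrations and solving, log [Al3+(aq)] = 0.262 and [Al3+(aq)] = 1.8 M.

1.8 M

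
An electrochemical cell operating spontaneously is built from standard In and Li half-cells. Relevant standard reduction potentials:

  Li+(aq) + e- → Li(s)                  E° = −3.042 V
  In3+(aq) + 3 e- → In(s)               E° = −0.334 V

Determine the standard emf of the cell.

+2.708 V

Of the two couples in this cell, the one with the more positive reduction potential is reduced at the cathode: here that is In³⁺/In (−0.334 V); Li⁺/Li (−3.042 V) is the anode.
E°cell = E°(cathode) − E°(anode) = −0.334 − (−3.042) = +2.708 V.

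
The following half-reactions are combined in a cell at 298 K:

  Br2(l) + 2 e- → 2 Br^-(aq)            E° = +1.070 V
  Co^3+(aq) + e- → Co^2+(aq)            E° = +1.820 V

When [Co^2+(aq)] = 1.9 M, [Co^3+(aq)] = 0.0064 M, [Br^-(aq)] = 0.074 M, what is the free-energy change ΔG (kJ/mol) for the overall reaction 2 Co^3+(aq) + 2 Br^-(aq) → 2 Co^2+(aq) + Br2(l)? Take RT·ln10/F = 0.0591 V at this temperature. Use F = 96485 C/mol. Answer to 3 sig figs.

−104 kJ/mol

E°cell = +1.820 − (+1.070) = +0.750 V; the balanced reaction transfers n = 2 electrons.
Q = [Co^2+(aq)]^2 / ([Co^3+(aq)]^2·[Br^-(aq)]^2) = 1.61×10^7, so log Q = 7.207 and E = +0.750 − (0.0591/2)(7.207) = +0.5370 V.
ΔG = −nFE = −(2)(96485)(+0.5370) J/mol = −104 kJ/mol.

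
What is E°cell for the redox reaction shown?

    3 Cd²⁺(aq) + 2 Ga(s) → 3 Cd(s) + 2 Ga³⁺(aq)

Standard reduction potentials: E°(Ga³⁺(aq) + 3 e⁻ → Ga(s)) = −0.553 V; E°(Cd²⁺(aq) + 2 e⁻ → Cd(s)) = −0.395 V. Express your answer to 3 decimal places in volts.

In the reaction as written, Cd²⁺(aq) is reduced (cathode) and Ga³⁺(aq) is produced by oxidation at the anode.
E°cell = E°(cathode) − E°(anode) = −0.395 − (−0.553) = +0.158 V.

+0.158 V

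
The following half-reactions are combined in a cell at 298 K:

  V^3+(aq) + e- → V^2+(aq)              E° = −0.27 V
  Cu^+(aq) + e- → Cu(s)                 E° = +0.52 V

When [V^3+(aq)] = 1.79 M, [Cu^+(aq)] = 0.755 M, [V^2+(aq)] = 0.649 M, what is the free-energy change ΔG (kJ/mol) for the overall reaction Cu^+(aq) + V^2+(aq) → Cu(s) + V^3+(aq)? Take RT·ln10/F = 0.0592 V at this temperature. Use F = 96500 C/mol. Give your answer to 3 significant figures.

The standard cell potential is +0.52 − (−0.27) = +0.79 V, with n = 1 electron in the balanced equation.
The reaction quotient is [V^3+(aq)] / ([Cu^+(aq)]·[V^2+(aq)]) = 3.65; by Nernst, E = +0.79 − (0.0592/1)(0.563) = +0.7567 V.
ΔG = −nFE = −(1)(96500)(+0.7567) J/mol = −73.0 kJ/mol.

−73.0 kJ/mol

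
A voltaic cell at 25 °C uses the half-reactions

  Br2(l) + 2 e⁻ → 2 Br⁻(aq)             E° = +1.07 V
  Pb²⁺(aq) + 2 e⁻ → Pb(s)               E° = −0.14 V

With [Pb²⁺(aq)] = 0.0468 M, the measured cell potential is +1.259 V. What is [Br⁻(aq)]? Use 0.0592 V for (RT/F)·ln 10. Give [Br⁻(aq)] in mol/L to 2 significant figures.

With Br₂/Br⁻ at the cathode and Pb²⁺/Pb at the anode, E°cell = +1.07 − (−0.14) = +1.21 V (n = 2).
Since E = E° − (0.0592/n)·log Q, log Q = n(E° − E)/0.0592 = −1.655.
The balanced reaction is Br2(l) + Pb(s) → 2 Br⁻(aq) + Pb²⁺(aq), so Q = [Br⁻(aq)]^2·[Pb²⁺(aq)].
Isolating [Br⁻(aq)] in Q = 10^{−1.655} yields log [Br⁻(aq)] = −0.163, i.e. 0.69 M.

0.69 M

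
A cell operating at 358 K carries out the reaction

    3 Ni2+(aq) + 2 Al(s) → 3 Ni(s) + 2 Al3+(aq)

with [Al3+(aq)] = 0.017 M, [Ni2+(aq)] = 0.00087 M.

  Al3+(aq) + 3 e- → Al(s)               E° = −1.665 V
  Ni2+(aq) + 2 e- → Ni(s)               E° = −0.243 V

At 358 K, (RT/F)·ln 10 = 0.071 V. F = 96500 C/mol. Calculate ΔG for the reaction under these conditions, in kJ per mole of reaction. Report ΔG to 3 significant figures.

The standard cell potential is −0.243 − (−1.665) = +1.422 V, with n = 6 electrons in the balanced equation.
Q = [Al3+(aq)]^2 / [Ni2+(aq)]^3 = 4.39×10^5, so log Q = 5.642 and E = +1.422 − (0.071/6)(5.642) = +1.3552 V.
Finally ΔG = −nFE = −(6)(96500 C/mol)(+1.3552 V) = −785 kJ/mol.

−785 kJ/mol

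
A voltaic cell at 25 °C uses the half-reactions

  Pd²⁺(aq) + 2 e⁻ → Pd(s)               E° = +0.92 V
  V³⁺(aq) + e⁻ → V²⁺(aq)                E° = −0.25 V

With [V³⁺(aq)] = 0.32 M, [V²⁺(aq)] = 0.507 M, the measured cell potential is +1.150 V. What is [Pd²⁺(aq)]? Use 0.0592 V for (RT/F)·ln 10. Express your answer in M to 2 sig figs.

0.084 M

With Pd²⁺/Pd at the cathode and V³⁺/V²⁺ at the anode, E°cell = +0.92 − (−0.25) = +1.17 V (n = 2).
From the Nernst equation, log Q = n(E° − E)/0.0592 = 2·(+1.17 − (+1.150))/0.0592 = 0.676.
The balanced reaction is Pd²⁺(aq) + 2 V²⁺(aq) → Pd(s) + 2 V³⁺(aq), so Q = [V³⁺(aq)]^2 / ([Pd²⁺(aq)]·[V²⁺(aq)]^2).
Solving for the unknown gives log [Pd²⁺(aq)] = −1.076, so [Pd²⁺(aq)] ≈ 0.084 M.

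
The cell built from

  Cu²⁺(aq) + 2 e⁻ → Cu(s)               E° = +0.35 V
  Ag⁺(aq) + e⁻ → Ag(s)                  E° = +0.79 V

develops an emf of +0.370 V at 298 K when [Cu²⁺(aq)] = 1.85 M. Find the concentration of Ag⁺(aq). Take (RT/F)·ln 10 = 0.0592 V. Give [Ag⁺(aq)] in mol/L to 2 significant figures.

The Ag⁺/Ag couple has the larger reduction potential, so it is the cathode: E°cell = +0.79 − (+0.35) = +0.44 V and n = 2.
From the Nernst equation, log Q = n(E° − E)/0.0592 = 2·(+0.44 − (+0.370))/0.0592 = 2.365.
The balanced reaction is 2 Ag⁺(aq) + Cu(s) → 2 Ag(s) + Cu²⁺(aq), so Q = [Cu²⁺(aq)] / [Ag⁺(aq)]^2.
Isolating [Ag⁺(aq)] in Q = 10^{2.365} yields log [Ag⁺(aq)] = −1.049, i.e. 0.089 M.

0.089 M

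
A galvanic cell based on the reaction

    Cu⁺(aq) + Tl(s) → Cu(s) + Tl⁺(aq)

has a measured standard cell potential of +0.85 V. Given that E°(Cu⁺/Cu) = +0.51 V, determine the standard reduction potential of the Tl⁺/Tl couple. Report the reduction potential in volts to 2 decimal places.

−0.34 V

In the reaction as written the Cu⁺/Cu couple is reduced (cathode) and Tl⁺/Tl is oxidized (anode), so E°cell = E°(Cu⁺/Cu) − E°(Tl⁺/Tl).
E°(Tl⁺/Tl) = E°(cathode) − E°cell = +0.51 − (+0.85) = −0.34 V.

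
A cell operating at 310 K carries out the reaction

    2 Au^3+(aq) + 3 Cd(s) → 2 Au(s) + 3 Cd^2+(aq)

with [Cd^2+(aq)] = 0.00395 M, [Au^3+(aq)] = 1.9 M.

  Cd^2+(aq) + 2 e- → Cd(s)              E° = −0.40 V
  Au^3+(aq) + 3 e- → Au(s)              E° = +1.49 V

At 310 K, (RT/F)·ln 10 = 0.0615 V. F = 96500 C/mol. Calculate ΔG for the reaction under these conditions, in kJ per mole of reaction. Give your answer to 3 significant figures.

With Au³⁺/Au reduced at the cathode, E°cell = +1.49 − (−0.40) = +1.89 V and n = 6.
The reaction quotient is [Cd^2+(aq)]^3 / [Au^3+(aq)]^2 = 1.71×10^−8; by Nernst, E = +1.89 − (0.0615/6)(−7.768) = +1.9696 V.
Finally ΔG = −nFE = −(6)(96500 C/mol)(+1.9696 V) = −1140 kJ/mol.

−1140 kJ/mol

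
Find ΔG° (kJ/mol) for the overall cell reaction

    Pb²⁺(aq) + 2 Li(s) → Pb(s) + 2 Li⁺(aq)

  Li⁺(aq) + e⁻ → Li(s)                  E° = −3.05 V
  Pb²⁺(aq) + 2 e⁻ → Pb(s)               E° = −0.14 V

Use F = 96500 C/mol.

−562 kJ/mol

In the reaction as written Pb²⁺(aq) is reduced, so the Pb²⁺/Pb couple is the cathode and Li⁺/Li is the anode.
E°cell = −0.14 − (−3.05) = +2.91 V; balancing electrons gives n = 2.
ΔG° = −nFE°cell = −(2)(96500)(+2.91) J/mol = −562 kJ/mol.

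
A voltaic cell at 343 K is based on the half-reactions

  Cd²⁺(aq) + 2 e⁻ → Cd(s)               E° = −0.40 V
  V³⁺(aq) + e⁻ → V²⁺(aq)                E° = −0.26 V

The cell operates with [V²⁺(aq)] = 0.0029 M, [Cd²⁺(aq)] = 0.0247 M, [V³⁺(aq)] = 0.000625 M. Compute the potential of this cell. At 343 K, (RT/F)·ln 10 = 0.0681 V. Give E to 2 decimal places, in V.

The V³⁺/V²⁺ couple has the more positive E°, so it is the cathode; Cd²⁺/Cd is the anode.
The standard potential is −0.26 − (−0.40) = +0.14 V and the balanced reaction transfers n = 2 electrons.
Balancing gives 2 V³⁺(aq) + Cd(s) → 2 V²⁺(aq) + Cd²⁺(aq); hence Q = ([V²⁺(aq)]^2·[Cd²⁺(aq)]) / [V³⁺(aq)]^2 = 0.532 (log Q = −0.274).
Applying E = E° − (RT ln10/nF)·log Q gives +0.14 − (0.0681/2)(−0.274) = +0.15 V.

+0.15 V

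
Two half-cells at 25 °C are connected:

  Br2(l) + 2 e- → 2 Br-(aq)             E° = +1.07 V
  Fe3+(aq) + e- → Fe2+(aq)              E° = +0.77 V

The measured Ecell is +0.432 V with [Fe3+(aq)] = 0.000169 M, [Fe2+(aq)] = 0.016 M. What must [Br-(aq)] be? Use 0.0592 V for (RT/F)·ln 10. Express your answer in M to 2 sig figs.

0.56 M

Br₂/Br⁻ is the cathode (higher E°); E°cell = +1.07 − (+0.77) = +0.30 V with n = 2.
Since E = E° − (0.0592/n)·log Q, log Q = n(E° − E)/0.0592 = −4.459.
The balanced reaction is Br2(l) + 2 Fe2+(aq) → 2 Br-(aq) + 2 Fe3+(aq), so Q = ([Br-(aq)]^2·[Fe3+(aq)]^2) / [Fe2+(aq)]^2.
Isolating [Br-(aq)] in Q = 10^{−4.459} yields log [Br-(aq)] = −0.253, i.e. 0.56 M.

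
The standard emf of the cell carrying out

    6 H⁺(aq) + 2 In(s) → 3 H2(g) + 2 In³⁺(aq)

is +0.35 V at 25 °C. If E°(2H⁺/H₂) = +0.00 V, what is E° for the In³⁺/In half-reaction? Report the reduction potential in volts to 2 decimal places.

−0.35 V

In the reaction as written the 2H⁺/H₂ couple is reduced (cathode) and In³⁺/In is oxidized (anode), so E°cell = E°(2H⁺/H₂) − E°(In³⁺/In).
E°(In³⁺/In) = E°(cathode) − E°cell = +0.00 − (+0.35) = −0.35 V.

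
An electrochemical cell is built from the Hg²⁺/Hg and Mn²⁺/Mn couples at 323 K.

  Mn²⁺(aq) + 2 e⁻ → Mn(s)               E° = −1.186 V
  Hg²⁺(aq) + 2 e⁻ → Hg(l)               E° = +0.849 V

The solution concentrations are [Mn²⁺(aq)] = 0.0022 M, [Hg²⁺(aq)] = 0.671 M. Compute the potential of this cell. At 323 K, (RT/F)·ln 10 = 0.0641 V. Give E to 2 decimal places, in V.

Hg²⁺/Hg is reduced (cathode, E° = +0.849 V) and Mn²⁺/Mn is oxidized (anode).
E°cell = E°cat − E°an = +0.849 − (−1.186) = +2.035 V; n = 2.
Balancing gives Hg²⁺(aq) + Mn(s) → Hg(l) + Mn²⁺(aq); hence Q = [Mn²⁺(aq)] / [Hg²⁺(aq)] = 0.00328 (log Q = −2.484).
Applying E = E° − (RT ln10/nF)·log Q gives +2.035 − (0.0641/2)(−2.484) = +2.11 V.

+2.11 V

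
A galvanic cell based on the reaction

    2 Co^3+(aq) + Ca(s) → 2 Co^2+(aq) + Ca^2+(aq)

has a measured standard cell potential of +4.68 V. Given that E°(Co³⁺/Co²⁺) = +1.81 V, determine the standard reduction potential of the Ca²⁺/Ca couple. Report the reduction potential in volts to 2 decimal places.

In the reaction as written the Co³⁺/Co²⁺ couple is reduced (cathode) and Ca²⁺/Ca is oxidized (anode), so E°cell = E°(Co³⁺/Co²⁺) − E°(Ca²⁺/Ca).
E°(Ca²⁺/Ca) = E°(cathode) − E°cell = +1.81 − (+4.68) = −2.87 V.

−2.87 V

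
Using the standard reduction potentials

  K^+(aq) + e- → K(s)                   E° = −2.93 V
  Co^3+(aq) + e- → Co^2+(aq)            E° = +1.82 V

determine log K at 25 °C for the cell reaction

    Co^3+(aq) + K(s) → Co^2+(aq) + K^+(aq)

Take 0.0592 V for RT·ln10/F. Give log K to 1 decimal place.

log K = 80.2

The Co³⁺/Co²⁺ couple is reduced (cathode); E°cell = +1.82 − (−2.93) = +4.75 V with n = 1.
At equilibrium E = 0, so log K = nE°cell / 0.0592 = (1)(+4.75) / 0.0592 = 80.2.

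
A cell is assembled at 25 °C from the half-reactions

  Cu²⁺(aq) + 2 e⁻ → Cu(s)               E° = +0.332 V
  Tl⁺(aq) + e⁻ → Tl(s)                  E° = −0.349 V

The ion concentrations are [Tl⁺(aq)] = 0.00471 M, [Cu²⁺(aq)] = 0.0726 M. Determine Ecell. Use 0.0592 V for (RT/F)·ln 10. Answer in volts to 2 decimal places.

+0.79 V

Since E°(Cu²⁺/Cu) > E°(Tl⁺/Tl), Cu²⁺/Cu serves as the cathode.
The standard potential is +0.332 − (−0.349) = +0.681 V and the balanced reaction transfers n = 2 electrons.
The balanced reaction is Cu²⁺(aq) + 2 Tl(s) → Cu(s) + 2 Tl⁺(aq), so Q = [Tl⁺(aq)]^2 / [Cu²⁺(aq)] = 0.000306 and log Q = −3.515.
By the Nernst equation, E = +0.681 − (0.0592/2)·(−3.515) = +0.79 V.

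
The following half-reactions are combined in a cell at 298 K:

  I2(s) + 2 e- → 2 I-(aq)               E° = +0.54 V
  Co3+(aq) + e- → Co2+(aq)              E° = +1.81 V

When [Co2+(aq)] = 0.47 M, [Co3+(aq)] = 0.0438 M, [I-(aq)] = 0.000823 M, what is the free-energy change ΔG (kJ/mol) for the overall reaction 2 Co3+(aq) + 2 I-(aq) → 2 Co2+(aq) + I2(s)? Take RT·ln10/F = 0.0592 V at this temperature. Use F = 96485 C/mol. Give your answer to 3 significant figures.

−198 kJ/mol

The standard cell potential is +1.81 − (+0.54) = +1.27 V, with n = 2 electrons in the balanced equation.
Q = [Co2+(aq)]^2 / ([Co3+(aq)]^2·[I-(aq)]^2) = 1.7×10^8, so log Q = 8.230 and E = +1.27 − (0.0592/2)(8.230) = +1.0264 V.
Then ΔG = −nFE = −2 × 96485 × +1.0264 J/mol = −198 kJ/mol.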